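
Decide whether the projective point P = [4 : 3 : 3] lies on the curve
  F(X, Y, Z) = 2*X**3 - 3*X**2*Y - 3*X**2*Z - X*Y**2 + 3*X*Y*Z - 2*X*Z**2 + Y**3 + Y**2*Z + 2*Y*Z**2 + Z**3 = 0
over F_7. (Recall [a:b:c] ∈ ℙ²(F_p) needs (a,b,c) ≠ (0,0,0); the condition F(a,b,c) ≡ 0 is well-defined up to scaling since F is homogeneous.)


F(4,3,3) ≡ 3 (mod 7); P is NOT on the curve.

Evaluate F(4, 3, 3) term-by-term (mod 7).
  2*X**3 ↦ 2·64·1·1 = 128
  -3*X**2*Y ↦ -3·16·3·1 = -144
  -3*X**2*Z ↦ -3·16·1·3 = -144
  -X*Y**2 ↦ -1·4·9·1 = -36
  3*X*Y*Z ↦ 3·4·3·3 = 108
  -2*X*Z**2 ↦ -2·4·1·9 = -72
  Y**3 ↦ 1·1·27·1 = 27
  Y**2*Z ↦ 1·1·9·3 = 27
  2*Y*Z**2 ↦ 2·1·3·9 = 54
  Z**3 ↦ 1·1·1·27 = 27
Sum: F(4, 3, 3) = (128) + (-144) + (-144) + (-36) + (108) + (-72) + (27) + (27) + (54) + (27) = -25.
Reducing mod 7: -25 ≡ 3 (mod 7).
Since F(a, b, c) ≡ 3 ≠ 0 (mod 7), P does NOT lie on the curve.


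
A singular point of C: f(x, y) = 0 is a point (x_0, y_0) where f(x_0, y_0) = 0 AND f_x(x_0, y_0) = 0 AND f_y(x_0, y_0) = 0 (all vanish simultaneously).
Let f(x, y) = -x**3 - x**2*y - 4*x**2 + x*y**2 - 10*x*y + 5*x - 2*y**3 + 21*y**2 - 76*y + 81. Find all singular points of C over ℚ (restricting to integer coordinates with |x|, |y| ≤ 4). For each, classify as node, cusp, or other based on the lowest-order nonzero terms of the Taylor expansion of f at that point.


Singular points: {(-2, 3)}; classification: node.

Compute partial derivatives:
  f_x = -3*x**2 - 2*x*y - 8*x + y**2 - 10*y + 5.
  f_y = -x**2 + 2*x*y - 10*x - 6*y**2 + 42*y - 76.
Scan x_0 ∈ {−4, ..., 4}. For each x_0, f_y(x_0, y) is a polynomial in y; find its integer roots y ∈ {−4, ..., 4}, then test f_x and f at those candidates.
  x = -4: f_y(-4, y) = -6*y**2 + 34*y - 52; no integer root y with |y| ≤ 4.
  x = -3: f_y(-3, y) = -6*y**2 + 36*y - 55; no integer root y with |y| ≤ 4.
  x = -2: f_y(-2, y) = -6*y**2 + 38*y - 60; vanishes at y ∈ {3}. (-2, 3): f_x = 0, f = 0 — SINGULAR.
  x = -1: f_y(-1, y) = -6*y**2 + 40*y - 67; no integer root y with |y| ≤ 4.
  x = 0: f_y(0, y) = -6*y**2 + 42*y - 76; no integer root y with |y| ≤ 4.
  x = 1: f_y(1, y) = -6*y**2 + 44*y - 87; no integer root y with |y| ≤ 4.
  x = 2: f_y(2, y) = -6*y**2 + 46*y - 100; no integer root y with |y| ≤ 4.
  x = 3: f_y(3, y) = -6*y**2 + 48*y - 115; no integer root y with |y| ≤ 4.
  x = 4: f_y(4, y) = -6*y**2 + 50*y - 132; no integer root y with |y| ≤ 4.
Only singular point on the grid: (-2, 3).
Classify: substitute x = -2 + u, y = 3 + v and expand: f = -u**3 - u**2*v - u**2 + u*v**2 - 2*v**3 + v**2.
No constant or linear terms (consistent with a singular point). Quadratic part: -u**2 + v**2. Cubic part: -u**3 - u**2*v + u*v**2 - 2*v**3.
The quadratic part v**2 - u**2 = (v − u)(v + u) splits into two distinct linear factors, so there are two distinct tangent lines y − 3 = ±(x − -2) — this is a node (ordinary double point).
Classification: node.


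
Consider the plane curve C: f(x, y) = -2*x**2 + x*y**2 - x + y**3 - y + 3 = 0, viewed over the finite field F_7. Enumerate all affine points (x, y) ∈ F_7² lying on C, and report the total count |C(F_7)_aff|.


Affine F_7-points: {(0, 4), (1, 0), (2, 0), (2, 2), (2, 3), (3, 2), (4, 4)}; count = 7.

For each of the 49 pairs (x, y) ∈ F_7², evaluate f(x, y) mod 7. Record the zeros.
  x = 0: [0↦3, 1↦3, 2↦2, 3↦6, 4↦0, 5↦4, 6↦3]  zeros at y ∈ {4}
  x = 1: [0↦0, 1↦1, 2↦3, 3↦5, 4↦6, 5↦5, 6↦1]  zeros at y ∈ {0}
  x = 2: [0↦0, 1↦2, 2↦0, 3↦0, 4↦1, 5↦2, 6↦2]  zeros at y ∈ {0, 2, 3}
  x = 3: [0↦3, 1↦6, 2↦0, 3↦5, 4↦6, 5↦2, 6↦6]  zeros at y ∈ {2}
  x = 4: [0↦2, 1↦6, 2↦3, 3↦6, 4↦0, 5↦5, 6↦6]  zeros at y ∈ {4}
  x = 5: [0↦4, 1↦2, 2↦2, 3↦3, 4↦4, 5↦4, 6↦2]  zeros at y ∈ ∅
  x = 6: [0↦2, 1↦1, 2↦4, 3↦3, 4↦4, 5↦6, 6↦1]  zeros at y ∈ ∅
Collecting zeros: affine points = {(0, 4), (1, 0), (2, 0), (2, 2), (2, 3), (3, 2), (4, 4)}.
Total count |C(F_7)_aff| = 7.


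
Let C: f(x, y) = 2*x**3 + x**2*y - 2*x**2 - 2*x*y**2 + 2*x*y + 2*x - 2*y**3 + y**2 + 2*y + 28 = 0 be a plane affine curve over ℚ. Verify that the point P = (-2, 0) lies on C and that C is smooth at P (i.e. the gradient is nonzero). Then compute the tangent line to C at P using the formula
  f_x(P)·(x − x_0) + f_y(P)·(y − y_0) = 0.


Tangent line at P: 34*x + 2*y + 68 = 0.

Step 1: f(-2, 0) = 0, so P lies on C.
Step 2: partial derivatives
  f_x(x, y) = 6*x**2 + 2*x*y - 4*x - 2*y**2 + 2*y + 2, f_y(x, y) = x**2 - 4*x*y + 2*x - 6*y**2 + 2*y + 2.
  f_x(P) = 34, f_y(P) = 2 (gradient nonzero, so P is smooth).
Step 3: tangent line at P: 34·(x − -2) + 2·(y − 0) = 0.
Expanding: 34*x + 2*y + 68 = 0.


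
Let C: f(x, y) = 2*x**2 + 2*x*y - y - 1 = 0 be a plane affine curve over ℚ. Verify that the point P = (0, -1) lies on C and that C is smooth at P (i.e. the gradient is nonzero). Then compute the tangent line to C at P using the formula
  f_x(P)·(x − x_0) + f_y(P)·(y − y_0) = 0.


Tangent line at P: -2*x - y - 1 = 0.

Step 1: f(0, -1) = 0, so P lies on C.
Step 2: partial derivatives
  f_x(x, y) = 4*x + 2*y, f_y(x, y) = 2*x - 1.
  f_x(P) = -2, f_y(P) = -1 (gradient nonzero, so P is smooth).
Step 3: tangent line at P: -2·(x − 0) + -1·(y − -1) = 0.
Expanding: -2*x - y - 1 = 0.


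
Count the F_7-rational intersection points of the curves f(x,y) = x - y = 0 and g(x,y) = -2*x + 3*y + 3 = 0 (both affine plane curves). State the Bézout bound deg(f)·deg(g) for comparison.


Common zeros: {(4, 4)}; count = 1; Bézout bound = 1.

deg(f) = 1, deg(g) = 1, so Bézout bound = 1.
Scan x ∈ F_7. For each x, list the y ∈ F_7 with f(x, y) ≡ 0 and those with g(x, y) ≡ 0 (mod 7); the common zeros in that column are the intersection.
  x = 0: f ≡ 0 at y ∈ {0}; g ≡ 0 at y ∈ {6}; common: ∅.
  x = 1: f ≡ 0 at y ∈ {1}; g ≡ 0 at y ∈ {2}; common: ∅.
  x = 2: f ≡ 0 at y ∈ {2}; g ≡ 0 at y ∈ {5}; common: ∅.
  x = 3: f ≡ 0 at y ∈ {3}; g ≡ 0 at y ∈ {1}; common: ∅.
  x = 4: f ≡ 0 at y ∈ {4}; g ≡ 0 at y ∈ {4}; common: {4}.
  x = 5: f ≡ 0 at y ∈ {5}; g ≡ 0 at y ∈ {0}; common: ∅.
  x = 6: f ≡ 0 at y ∈ {6}; g ≡ 0 at y ∈ {3}; common: ∅.
Collecting: common zeros = {(4, 4)}, so the count is 1.
Comparison with the Bézout bound: 1 ≤ 1 = deg(f)·deg(g), as expected for curves with no common component (the bound is attained).


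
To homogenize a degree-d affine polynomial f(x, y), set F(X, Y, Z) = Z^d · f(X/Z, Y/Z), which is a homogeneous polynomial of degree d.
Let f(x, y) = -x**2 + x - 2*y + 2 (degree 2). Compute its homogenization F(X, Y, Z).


F(X, Y, Z) = -X**2 + X*Z - 2*Y*Z + 2*Z**2

deg(f) = 2.
Substitute x = X/Z, y = Y/Z into f, then multiply by Z^2.
  monomial -1·x^2·y^0 ↦ -1·X^2·Y^0·Z^0.
  monomial 1·x^1·y^0 ↦ 1·X^1·Y^0·Z^1.
  monomial -2·x^0·y^1 ↦ -2·X^0·Y^1·Z^1.
  monomial 2·x^0·y^0 ↦ 2·X^0·Y^0·Z^2.
Collecting: F(X, Y, Z) = -X**2 + X*Z - 2*Y*Z + 2*Z**2.


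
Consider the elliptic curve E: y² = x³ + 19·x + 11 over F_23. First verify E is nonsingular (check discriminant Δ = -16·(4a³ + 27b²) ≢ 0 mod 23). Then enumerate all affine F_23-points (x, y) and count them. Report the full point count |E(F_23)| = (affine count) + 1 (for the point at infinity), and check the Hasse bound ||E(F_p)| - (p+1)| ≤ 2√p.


Affine points = {(1, 10), (1, 13), (3, 7), (3, 16), (4, 6), (4, 17), (5, 1), (5, 22), (7, 2), (7, 21), (8, 10), (8, 13), (12, 9), (12, 14), (14, 10), (14, 13), (16, 8), (16, 15), (17, 7), (17, 16), (19, 3), (19, 20)}; affine count = 22; |E(F_23)| = 23.

Discriminant check: Δ ∝ 4a³ + 27b² = 4·19³ + 27·11² = 4·6859 + 27·121 ≡ 21 (mod 23). Nonzero ⇒ E is nonsingular.
For each x ∈ F_23, compute rhs = x³ + 19·x + 11 mod 23, then count y ∈ F_23 with y² ≡ rhs.
  x = 0: rhs = 11, matching y values: none (0 points).
  x = 1: rhs = 8, matching y values: 10, 13 (2 points).
  x = 2: rhs = 11, matching y values: none (0 points).
  x = 3: rhs = 3, matching y values: 7, 16 (2 points).
  x = 4: rhs = 13, matching y values: 6, 17 (2 points).
  x = 5: rhs = 1, matching y values: 1, 22 (2 points).
  x = 6: rhs = 19, matching y values: none (0 points).
  x = 7: rhs = 4, matching y values: 2, 21 (2 points).
  x = 8: rhs = 8, matching y values: 10, 13 (2 points).
  x = 9: rhs = 14, matching y values: none (0 points).
  x = 10: rhs = 5, matching y values: none (0 points).
  x = 11: rhs = 10, matching y values: none (0 points).
  x = 12: rhs = 12, matching y values: 9, 14 (2 points).
  x = 13: rhs = 17, matching y values: none (0 points).
  x = 14: rhs = 8, matching y values: 10, 13 (2 points).
  x = 15: rhs = 14, matching y values: none (0 points).
  x = 16: rhs = 18, matching y values: 8, 15 (2 points).
  x = 17: rhs = 3, matching y values: 7, 16 (2 points).
  x = 18: rhs = 21, matching y values: none (0 points).
  x = 19: rhs = 9, matching y values: 3, 20 (2 points).
  x = 20: rhs = 19, matching y values: none (0 points).
  x = 21: rhs = 11, matching y values: none (0 points).
  x = 22: rhs = 14, matching y values: none (0 points).
Total affine count: 22.
Full point count |E(F_23)| = 22 + 1 = 23.
Hasse bound: |23 − (23+1)| = |-1| = 1 ≤ 2√23 ≈ 9.5917 ✓.


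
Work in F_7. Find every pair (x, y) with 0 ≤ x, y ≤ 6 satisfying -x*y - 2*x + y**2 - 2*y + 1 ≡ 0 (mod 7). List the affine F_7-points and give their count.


Affine F_7-points: {(0, 1), (2, 2), (4, 0), (4, 6), (5, 3), (5, 4)}; count = 6.

For each of the 49 pairs (x, y) ∈ F_7², evaluate f(x, y) mod 7. Record the zeros.
  x = 0: [0↦1, 1↦0, 2↦1, 3↦4, 4↦2, 5↦2, 6↦4]  zeros at y ∈ {1}
  x = 1: [0↦6, 1↦4, 2↦4, 3↦6, 4↦3, 5↦2, 6↦3]  zeros at y ∈ ∅
  x = 2: [0↦4, 1↦1, 2↦0, 3↦1, 4↦4, 5↦2, 6↦2]  zeros at y ∈ {2}
  x = 3: [0↦2, 1↦5, 2↦3, 3↦3, 4↦5, 5↦2, 6↦1]  zeros at y ∈ ∅
  x = 4: [0↦0, 1↦2, 2↦6, 3↦5, 4↦6, 5↦2, 6↦0]  zeros at y ∈ {0, 6}
  x = 5: [0↦5, 1↦6, 2↦2, 3↦0, 4↦0, 5↦2, 6↦6]  zeros at y ∈ {3, 4}
  x = 6: [0↦3, 1↦3, 2↦5, 3↦2, 4↦1, 5↦2, 6↦5]  zeros at y ∈ ∅
Collecting zeros: affine points = {(0, 1), (2, 2), (4, 0), (4, 6), (5, 3), (5, 4)}.
Total count |C(F_7)_aff| = 6.


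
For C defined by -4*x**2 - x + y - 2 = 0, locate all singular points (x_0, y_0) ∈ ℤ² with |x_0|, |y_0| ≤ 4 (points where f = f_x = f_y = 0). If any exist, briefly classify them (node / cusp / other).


No singular points in the scanned grid; C is smooth there.

Compute partial derivatives:
  f_x = -8*x - 1.
  f_y = 1.
f_y = 1 is a nonzero constant, so f_y never vanishes: no point (x, y) can satisfy f = f_x = f_y = 0. In particular no (x, y) ∈ {−4, ..., 4}² is singular; the curve is smooth.


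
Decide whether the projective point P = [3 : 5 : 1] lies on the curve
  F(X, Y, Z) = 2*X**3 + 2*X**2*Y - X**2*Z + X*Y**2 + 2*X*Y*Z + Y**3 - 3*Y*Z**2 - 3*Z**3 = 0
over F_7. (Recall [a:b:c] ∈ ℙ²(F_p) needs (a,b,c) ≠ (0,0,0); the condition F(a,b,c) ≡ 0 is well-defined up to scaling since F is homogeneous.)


F(3,5,1) ≡ 4 (mod 7); P is NOT on the curve.

Evaluate F(3, 5, 1) term-by-term (mod 7).
  2*X**3 ↦ 2·27·1·1 = 54
  2*X**2*Y ↦ 2·9·5·1 = 90
  -X**2*Z ↦ -1·9·1·1 = -9
  X*Y**2 ↦ 1·3·25·1 = 75
  2*X*Y*Z ↦ 2·3·5·1 = 30
  Y**3 ↦ 1·1·125·1 = 125
  -3*Y*Z**2 ↦ -3·1·5·1 = -15
  -3*Z**3 ↦ -3·1·1·1 = -3
Sum: F(3, 5, 1) = (54) + (90) + (-9) + (75) + (30) + (125) + (-15) + (-3) = 347.
Reducing mod 7: 347 ≡ 4 (mod 7).
Since F(a, b, c) ≡ 4 ≠ 0 (mod 7), P does NOT lie on the curve.


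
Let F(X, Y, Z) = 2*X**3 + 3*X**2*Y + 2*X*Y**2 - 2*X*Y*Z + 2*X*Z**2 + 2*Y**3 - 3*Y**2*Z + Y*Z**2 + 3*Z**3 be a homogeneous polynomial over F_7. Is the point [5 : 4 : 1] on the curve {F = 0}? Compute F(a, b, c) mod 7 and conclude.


F(5,4,1) ≡ 4 (mod 7); P is NOT on the curve.

Evaluate F(5, 4, 1) term-by-term (mod 7).
  2*X**3 ↦ 2·125·1·1 = 250
  3*X**2*Y ↦ 3·25·4·1 = 300
  2*X*Y**2 ↦ 2·5·16·1 = 160
  -2*X*Y*Z ↦ -2·5·4·1 = -40
  2*X*Z**2 ↦ 2·5·1·1 = 10
  2*Y**3 ↦ 2·1·64·1 = 128
  -3*Y**2*Z ↦ -3·1·16·1 = -48
  Y*Z**2 ↦ 1·1·4·1 = 4
  3*Z**3 ↦ 3·1·1·1 = 3
Sum: F(5, 4, 1) = (250) + (300) + (160) + (-40) + (10) + (128) + (-48) + (4) + (3) = 767.
Reducing mod 7: 767 ≡ 4 (mod 7).
Since F(a, b, c) ≡ 4 ≠ 0 (mod 7), P does NOT lie on the curve.


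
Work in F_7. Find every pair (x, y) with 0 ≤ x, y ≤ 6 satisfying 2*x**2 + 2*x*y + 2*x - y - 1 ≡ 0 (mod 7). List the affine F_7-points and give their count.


Affine F_7-points: {(0, 6), (1, 4), (2, 1), (3, 1), (5, 2), (6, 2)}; count = 6.

For each of the 49 pairs (x, y) ∈ F_7², evaluate f(x, y) mod 7. Record the zeros.
  x = 0: [0↦6, 1↦5, 2↦4, 3↦3, 4↦2, 5↦1, 6↦0]  zeros at y ∈ {6}
  x = 1: [0↦3, 1↦4, 2↦5, 3↦6, 4↦0, 5↦1, 6↦2]  zeros at y ∈ {4}
  x = 2: [0↦4, 1↦0, 2↦3, 3↦6, 4↦2, 5↦5, 6↦1]  zeros at y ∈ {1}
  x = 3: [0↦2, 1↦0, 2↦5, 3↦3, 4↦1, 5↦6, 6↦4]  zeros at y ∈ {1}
  x = 4: [0↦4, 1↦4, 2↦4, 3↦4, 4↦4, 5↦4, 6↦4]  zeros at y ∈ ∅
  x = 5: [0↦3, 1↦5, 2↦0, 3↦2, 4↦4, 5↦6, 6↦1]  zeros at y ∈ {2}
  x = 6: [0↦6, 1↦3, 2↦0, 3↦4, 4↦1, 5↦5, 6↦2]  zeros at y ∈ {2}
Collecting zeros: affine points = {(0, 6), (1, 4), (2, 1), (3, 1), (5, 2), (6, 2)}.
Total count |C(F_7)_aff| = 6.


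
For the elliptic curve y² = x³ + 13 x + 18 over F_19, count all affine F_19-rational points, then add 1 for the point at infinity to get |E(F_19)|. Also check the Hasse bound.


Affine points = {(4, 1), (4, 18), (8, 8), (8, 11), (9, 3), (9, 16), (13, 3), (13, 16), (15, 4), (15, 15), (16, 3), (16, 16), (18, 2), (18, 17)}; affine count = 14; |E(F_19)| = 15.

Discriminant check: Δ ∝ 4a³ + 27b² = 4·13³ + 27·18² = 4·2197 + 27·324 ≡ 18 (mod 19). Nonzero ⇒ E is nonsingular.
For each x ∈ F_19, compute rhs = x³ + 13·x + 18 mod 19, then count y ∈ F_19 with y² ≡ rhs.
  x = 0: rhs = 18, matching y values: none (0 points).
  x = 1: rhs = 13, matching y values: none (0 points).
  x = 2: rhs = 14, matching y values: none (0 points).
  x = 3: rhs = 8, matching y values: none (0 points).
  x = 4: rhs = 1, matching y values: 1, 18 (2 points).
  x = 5: rhs = 18, matching y values: none (0 points).
  x = 6: rhs = 8, matching y values: none (0 points).
  x = 7: rhs = 15, matching y values: none (0 points).
  x = 8: rhs = 7, matching y values: 8, 11 (2 points).
  x = 9: rhs = 9, matching y values: 3, 16 (2 points).
  x = 10: rhs = 8, matching y values: none (0 points).
  x = 11: rhs = 10, matching y values: none (0 points).
  x = 12: rhs = 2, matching y values: none (0 points).
  x = 13: rhs = 9, matching y values: 3, 16 (2 points).
  x = 14: rhs = 18, matching y values: none (0 points).
  x = 15: rhs = 16, matching y values: 4, 15 (2 points).
  x = 16: rhs = 9, matching y values: 3, 16 (2 points).
  x = 17: rhs = 3, matching y values: none (0 points).
  x = 18: rhs = 4, matching y values: 2, 17 (2 points).
Total affine count: 14.
Full point count |E(F_19)| = 14 + 1 = 15.
Hasse bound: |15 − (19+1)| = |-5| = 5 ≤ 2√19 ≈ 8.7178 ✓.


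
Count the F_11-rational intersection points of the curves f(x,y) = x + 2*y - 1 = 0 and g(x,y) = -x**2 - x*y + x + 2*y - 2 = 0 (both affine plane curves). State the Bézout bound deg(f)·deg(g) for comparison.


Common zeros: {(4, 4), (6, 3)}; count = 2; Bézout bound = 2.

deg(f) = 1, deg(g) = 2, so Bézout bound = 2.
Scan x ∈ F_11. For each x, list the y ∈ F_11 with f(x, y) ≡ 0 and those with g(x, y) ≡ 0 (mod 11); the common zeros in that column are the intersection.
  x = 0: f ≡ 0 at y ∈ {6}; g ≡ 0 at y ∈ {1}; common: ∅.
  x = 1: f ≡ 0 at y ∈ {0}; g ≡ 0 at y ∈ {2}; common: ∅.
  x = 2: f ≡ 0 at y ∈ {5}; g ≡ 0 at y ∈ ∅; common: ∅.
  x = 3: f ≡ 0 at y ∈ {10}; g ≡ 0 at y ∈ {3}; common: ∅.
  x = 4: f ≡ 0 at y ∈ {4}; g ≡ 0 at y ∈ {4}; common: {4}.
  x = 5: f ≡ 0 at y ∈ {9}; g ≡ 0 at y ∈ {0}; common: ∅.
  x = 6: f ≡ 0 at y ∈ {3}; g ≡ 0 at y ∈ {3}; common: {3}.
  x = 7: f ≡ 0 at y ∈ {8}; g ≡ 0 at y ∈ {0}; common: ∅.
  x = 8: f ≡ 0 at y ∈ {2}; g ≡ 0 at y ∈ {5}; common: ∅.
  x = 9: f ≡ 0 at y ∈ {7}; g ≡ 0 at y ∈ {2}; common: ∅.
  x = 10: f ≡ 0 at y ∈ {1}; g ≡ 0 at y ∈ {5}; common: ∅.
Collecting: common zeros = {(4, 4), (6, 3)}, so the count is 2.
Comparison with the Bézout bound: 2 ≤ 2 = deg(f)·deg(g), as expected for curves with no common component (the bound is attained).


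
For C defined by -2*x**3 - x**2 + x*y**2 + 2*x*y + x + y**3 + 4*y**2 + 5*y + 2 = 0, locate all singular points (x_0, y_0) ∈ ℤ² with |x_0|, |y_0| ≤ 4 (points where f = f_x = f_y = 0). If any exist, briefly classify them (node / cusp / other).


Singular points: {(0, -1)}; classification: node.

Compute partial derivatives:
  f_x = -6*x**2 - 2*x + y**2 + 2*y + 1.
  f_y = 2*x*y + 2*x + 3*y**2 + 8*y + 5.
Scan x_0 ∈ {−4, ..., 4}. For each x_0, f_y(x_0, y) is a polynomial in y; find its integer roots y ∈ {−4, ..., 4}, then test f_x and f at those candidates.
  x = -4: f_y(-4, y) = 3*y**2 - 3; vanishes at y ∈ {-1, 1}. (-4, -1): f_x = -88 ≠ 0; (-4, 1): f_x = -84 ≠ 0.
  x = -3: f_y(-3, y) = 3*y**2 + 2*y - 1; vanishes at y ∈ {-1}. (-3, -1): f_x = -48 ≠ 0.
  x = -2: f_y(-2, y) = 3*y**2 + 4*y + 1; vanishes at y ∈ {-1}. (-2, -1): f_x = -20 ≠ 0.
  x = -1: f_y(-1, y) = 3*y**2 + 6*y + 3; vanishes at y ∈ {-1}. (-1, -1): f_x = -4 ≠ 0.
  x = 0: f_y(0, y) = 3*y**2 + 8*y + 5; vanishes at y ∈ {-1}. (0, -1): f_x = 0, f = 0 — SINGULAR.
  x = 1: f_y(1, y) = 3*y**2 + 10*y + 7; vanishes at y ∈ {-1}. (1, -1): f_x = -8 ≠ 0.
  x = 2: f_y(2, y) = 3*y**2 + 12*y + 9; vanishes at y ∈ {-3, -1}. (2, -3): f_x = -24 ≠ 0; (2, -1): f_x = -28 ≠ 0.
  x = 3: f_y(3, y) = 3*y**2 + 14*y + 11; vanishes at y ∈ {-1}. (3, -1): f_x = -60 ≠ 0.
  x = 4: f_y(4, y) = 3*y**2 + 16*y + 13; vanishes at y ∈ {-1}. (4, -1): f_x = -104 ≠ 0.
Only singular point on the grid: (0, -1).
Classify: substitute x = 0 + u, y = -1 + v and expand: f = -2*u**3 - u**2 + u*v**2 + v**3 + v**2.
No constant or linear terms (consistent with a singular point). Quadratic part: -u**2 + v**2. Cubic part: -2*u**3 + u*v**2 + v**3.
The quadratic part v**2 - u**2 = (v − u)(v + u) splits into two distinct linear factors, so there are two distinct tangent lines y − -1 = ±(x − 0) — this is a node (ordinary double point).
Classification: node.


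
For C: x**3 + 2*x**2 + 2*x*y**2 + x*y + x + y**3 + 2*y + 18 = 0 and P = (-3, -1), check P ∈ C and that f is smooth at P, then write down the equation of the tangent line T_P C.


Tangent line at P: 17*x + 14*y + 65 = 0.

Step 1: f(-3, -1) = 0, so P lies on C.
Step 2: partial derivatives
  f_x(x, y) = 3*x**2 + 4*x + 2*y**2 + y + 1, f_y(x, y) = 4*x*y + x + 3*y**2 + 2.
  f_x(P) = 17, f_y(P) = 14 (gradient nonzero, so P is smooth).
Step 3: tangent line at P: 17·(x − -3) + 14·(y − -1) = 0.
Expanding: 17*x + 14*y + 65 = 0.


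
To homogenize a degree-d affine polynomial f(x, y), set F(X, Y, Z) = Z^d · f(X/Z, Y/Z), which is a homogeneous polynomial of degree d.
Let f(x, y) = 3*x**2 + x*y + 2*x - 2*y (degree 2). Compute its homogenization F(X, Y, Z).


F(X, Y, Z) = 3*X**2 + X*Y + 2*X*Z - 2*Y*Z

deg(f) = 2.
Substitute x = X/Z, y = Y/Z into f, then multiply by Z^2.
  monomial 3·x^2·y^0 ↦ 3·X^2·Y^0·Z^0.
  monomial 1·x^1·y^1 ↦ 1·X^1·Y^1·Z^0.
  monomial 2·x^1·y^0 ↦ 2·X^1·Y^0·Z^1.
  monomial -2·x^0·y^1 ↦ -2·X^0·Y^1·Z^1.
Collecting: F(X, Y, Z) = 3*X**2 + X*Y + 2*X*Z - 2*Y*Z.


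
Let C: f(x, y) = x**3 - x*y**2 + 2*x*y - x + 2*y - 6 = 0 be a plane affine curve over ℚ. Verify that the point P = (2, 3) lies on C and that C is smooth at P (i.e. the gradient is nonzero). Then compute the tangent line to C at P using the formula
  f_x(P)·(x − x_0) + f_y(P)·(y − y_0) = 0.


Tangent line at P: 8*x - 6*y + 2 = 0.

Step 1: f(2, 3) = 0, so P lies on C.
Step 2: partial derivatives
  f_x(x, y) = 3*x**2 - y**2 + 2*y - 1, f_y(x, y) = -2*x*y + 2*x + 2.
  f_x(P) = 8, f_y(P) = -6 (gradient nonzero, so P is smooth).
Step 3: tangent line at P: 8·(x − 2) + -6·(y − 3) = 0.
Expanding: 8*x - 6*y + 2 = 0.


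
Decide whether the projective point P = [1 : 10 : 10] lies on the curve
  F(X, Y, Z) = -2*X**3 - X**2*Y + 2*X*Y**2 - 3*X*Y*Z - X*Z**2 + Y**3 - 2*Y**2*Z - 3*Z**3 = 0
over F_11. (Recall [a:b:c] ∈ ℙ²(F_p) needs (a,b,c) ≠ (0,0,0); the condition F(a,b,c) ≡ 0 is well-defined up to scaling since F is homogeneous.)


F(1,10,10) ≡ 1 (mod 11); P is NOT on the curve.

Evaluate F(1, 10, 10) term-by-term (mod 11).
  -2*X**3 ↦ -2·1·1·1 = -2
  -X**2*Y ↦ -1·1·10·1 = -10
  2*X*Y**2 ↦ 2·1·100·1 = 200
  -3*X*Y*Z ↦ -3·1·10·10 = -300
  -X*Z**2 ↦ -1·1·1·100 = -100
  Y**3 ↦ 1·1·1000·1 = 1000
  -2*Y**2*Z ↦ -2·1·100·10 = -2000
  -3*Z**3 ↦ -3·1·1·1000 = -3000
Sum: F(1, 10, 10) = (-2) + (-10) + (200) + (-300) + (-100) + (1000) + (-2000) + (-3000) = -4212.
Reducing mod 11: -4212 ≡ 1 (mod 11).
Since F(a, b, c) ≡ 1 ≠ 0 (mod 11), P does NOT lie on the curve.


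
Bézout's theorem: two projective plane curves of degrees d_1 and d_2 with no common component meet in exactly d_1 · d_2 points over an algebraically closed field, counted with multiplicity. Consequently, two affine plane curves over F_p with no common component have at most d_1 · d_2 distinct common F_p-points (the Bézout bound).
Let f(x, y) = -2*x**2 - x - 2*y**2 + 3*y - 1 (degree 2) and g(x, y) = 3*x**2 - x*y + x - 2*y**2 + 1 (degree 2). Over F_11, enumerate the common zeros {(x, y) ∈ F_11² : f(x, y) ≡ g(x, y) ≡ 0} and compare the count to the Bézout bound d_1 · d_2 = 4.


Common zeros: {(3, 7)}; count = 1; Bézout bound = 4.

deg(f) = 2, deg(g) = 2, so Bézout bound = 4.
Scan x ∈ F_11. For each x, list the y ∈ F_11 with f(x, y) ≡ 0 and those with g(x, y) ≡ 0 (mod 11); the common zeros in that column are the intersection.
  x = 0: f ≡ 0 at y ∈ {1, 6}; g ≡ 0 at y ∈ ∅; common: ∅.
  x = 1: f ≡ 0 at y ∈ ∅; g ≡ 0 at y ∈ ∅; common: ∅.
  x = 2: f ≡ 0 at y ∈ {0, 7}; g ≡ 0 at y ∈ {1, 9}; common: ∅.
  x = 3: f ≡ 0 at y ∈ {0, 7}; g ≡ 0 at y ∈ {7, 8}; common: {7}.
  x = 4: f ≡ 0 at y ∈ ∅; g ≡ 0 at y ∈ {10}; common: ∅.
  x = 5: f ≡ 0 at y ∈ {1, 6}; g ≡ 0 at y ∈ ∅; common: ∅.
  x = 6: f ≡ 0 at y ∈ {3, 4}; g ≡ 0 at y ∈ ∅; common: ∅.
  x = 7: f ≡ 0 at y ∈ ∅; g ≡ 0 at y ∈ ∅; common: ∅.
  x = 8: f ≡ 0 at y ∈ ∅; g ≡ 0 at y ∈ {9}; common: ∅.
  x = 9: f ≡ 0 at y ∈ ∅; g ≡ 0 at y ∈ {0, 1}; common: ∅.
  x = 10: f ≡ 0 at y ∈ {3, 4}; g ≡ 0 at y ∈ {7, 10}; common: ∅.
Collecting: common zeros = {(3, 7)}, so the count is 1.
Comparison with the Bézout bound: 1 ≤ 4 = deg(f)·deg(g), as expected for curves with no common component (the affine F_11-count falls short of the bound because intersections may lie at infinity, over extension fields, or carry multiplicity).


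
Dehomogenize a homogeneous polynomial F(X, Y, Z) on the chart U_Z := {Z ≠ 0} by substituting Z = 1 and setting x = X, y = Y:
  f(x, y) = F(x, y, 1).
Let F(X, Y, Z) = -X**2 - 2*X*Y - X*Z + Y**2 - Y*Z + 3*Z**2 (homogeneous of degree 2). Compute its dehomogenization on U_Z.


f(x, y) = -x**2 - 2*x*y - x + y**2 - y + 3

On U_Z we set Z = 1. Each monomial c·X^i·Y^j·Z^k in F becomes c·x^i·y^j·1^k = c·x^i·y^j.
Substituting Z = 1: F(X, Y, 1) = -x**2 - 2*x*y - x + y**2 - y + 3.
Note: deg(f) ≤ deg(F) = 2; strict inequality happens when F is divisible by Z (lost terms).


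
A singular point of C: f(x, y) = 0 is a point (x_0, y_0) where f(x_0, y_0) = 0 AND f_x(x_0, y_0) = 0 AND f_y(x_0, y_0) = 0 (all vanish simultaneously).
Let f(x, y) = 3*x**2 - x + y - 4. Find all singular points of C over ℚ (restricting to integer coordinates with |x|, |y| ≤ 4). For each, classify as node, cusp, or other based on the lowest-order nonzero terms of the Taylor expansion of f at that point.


No singular points in the scanned grid; C is smooth there.

Compute partial derivatives:
  f_x = 6*x - 1.
  f_y = 1.
f_y = 1 is a nonzero constant, so f_y never vanishes: no point (x, y) can satisfy f = f_x = f_y = 0. In particular no (x, y) ∈ {−4, ..., 4}² is singular; the curve is smooth.


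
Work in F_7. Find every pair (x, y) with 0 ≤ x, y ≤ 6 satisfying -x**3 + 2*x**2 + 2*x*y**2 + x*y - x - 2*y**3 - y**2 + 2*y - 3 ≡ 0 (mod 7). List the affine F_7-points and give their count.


Affine F_7-points: {(2, 1), (3, 1), (4, 1), (4, 5), (5, 2), (5, 3), (6, 3)}; count = 7.

For each of the 49 pairs (x, y) ∈ F_7², evaluate f(x, y) mod 7. Record the zeros.
  x = 0: [0↦4, 1↦3, 2↦2, 3↦3, 4↦1, 5↦5, 6↦3]  zeros at y ∈ ∅
  x = 1: [0↦4, 1↦6, 2↦5, 3↦3, 4↦2, 5↦4, 6↦4]  zeros at y ∈ ∅
  x = 2: [0↦2, 1↦0, 2↦6, 3↦1, 4↦1, 5↦1, 6↦3]  zeros at y ∈ {1}
  x = 3: [0↦6, 1↦0, 2↦6, 3↦5, 4↦6, 5↦4, 6↦1]  zeros at y ∈ {1}
  x = 4: [0↦3, 1↦0, 2↦6, 3↦2, 4↦4, 5↦0, 6↦6]  zeros at y ∈ {1, 5}
  x = 5: [0↦1, 1↦1, 2↦0, 3↦0, 4↦3, 5↦4, 6↦5]  zeros at y ∈ {2, 3}
  x = 6: [0↦1, 1↦4, 2↦3, 3↦0, 4↦4, 5↦3, 6↦6]  zeros at y ∈ {3}
Collecting zeros: affine points = {(2, 1), (3, 1), (4, 1), (4, 5), (5, 2), (5, 3), (6, 3)}.
Total count |C(F_7)_aff| = 7.


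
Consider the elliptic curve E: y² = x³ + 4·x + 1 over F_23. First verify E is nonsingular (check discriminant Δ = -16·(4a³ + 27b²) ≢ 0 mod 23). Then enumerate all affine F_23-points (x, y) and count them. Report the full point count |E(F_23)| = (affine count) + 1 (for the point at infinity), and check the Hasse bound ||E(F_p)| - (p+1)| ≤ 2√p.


Affine points = {(0, 1), (0, 22), (1, 11), (1, 12), (4, 9), (4, 14), (5, 10), (5, 13), (7, 2), (7, 21), (8, 4), (8, 19), (10, 11), (10, 12), (12, 11), (12, 12), (14, 8), (14, 15), (15, 3), (15, 20), (19, 6), (19, 17), (20, 10), (20, 13), (21, 10), (21, 13)}; affine count = 26; |E(F_23)| = 27.

Discriminant check: Δ ∝ 4a³ + 27b² = 4·4³ + 27·1² = 4·64 + 27·1 ≡ 7 (mod 23). Nonzero ⇒ E is nonsingular.
For each x ∈ F_23, compute rhs = x³ + 4·x + 1 mod 23, then count y ∈ F_23 with y² ≡ rhs.
  x = 0: rhs = 1, matching y values: 1, 22 (2 points).
  x = 1: rhs = 6, matching y values: 11, 12 (2 points).
  x = 2: rhs = 17, matching y values: none (0 points).
  x = 3: rhs = 17, matching y values: none (0 points).
  x = 4: rhs = 12, matching y values: 9, 14 (2 points).
  x = 5: rhs = 8, matching y values: 10, 13 (2 points).
  x = 6: rhs = 11, matching y values: none (0 points).
  x = 7: rhs = 4, matching y values: 2, 21 (2 points).
  x = 8: rhs = 16, matching y values: 4, 19 (2 points).
  x = 9: rhs = 7, matching y values: none (0 points).
  x = 10: rhs = 6, matching y values: 11, 12 (2 points).
  x = 11: rhs = 19, matching y values: none (0 points).
  x = 12: rhs = 6, matching y values: 11, 12 (2 points).
  x = 13: rhs = 19, matching y values: none (0 points).
  x = 14: rhs = 18, matching y values: 8, 15 (2 points).
  x = 15: rhs = 9, matching y values: 3, 20 (2 points).
  x = 16: rhs = 21, matching y values: none (0 points).
  x = 17: rhs = 14, matching y values: none (0 points).
  x = 18: rhs = 17, matching y values: none (0 points).
  x = 19: rhs = 13, matching y values: 6, 17 (2 points).
  x = 20: rhs = 8, matching y values: 10, 13 (2 points).
  x = 21: rhs = 8, matching y values: 10, 13 (2 points).
  x = 22: rhs = 19, matching y values: none (0 points).
Total affine count: 26.
Full point count |E(F_23)| = 26 + 1 = 27.
Hasse bound: |27 − (23+1)| = |3| = 3 ≤ 2√23 ≈ 9.5917 ✓.


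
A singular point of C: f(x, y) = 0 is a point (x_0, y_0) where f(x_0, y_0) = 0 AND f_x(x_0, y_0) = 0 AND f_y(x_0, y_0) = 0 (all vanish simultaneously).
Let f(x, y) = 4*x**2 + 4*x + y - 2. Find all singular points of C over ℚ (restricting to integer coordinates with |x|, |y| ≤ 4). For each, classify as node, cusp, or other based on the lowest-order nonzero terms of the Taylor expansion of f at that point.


No singular points in the scanned grid; C is smooth there.

Compute partial derivatives:
  f_x = 8*x + 4.
  f_y = 1.
f_y = 1 is a nonzero constant, so f_y never vanishes: no point (x, y) can satisfy f = f_x = f_y = 0. In particular no (x, y) ∈ {−4, ..., 4}² is singular; the curve is smooth.


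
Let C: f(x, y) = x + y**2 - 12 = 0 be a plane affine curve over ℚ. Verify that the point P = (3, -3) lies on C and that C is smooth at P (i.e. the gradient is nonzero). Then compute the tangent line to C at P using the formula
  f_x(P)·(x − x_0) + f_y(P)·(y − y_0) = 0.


Tangent line at P: x - 6*y - 21 = 0.

Step 1: f(3, -3) = 0, so P lies on C.
Step 2: partial derivatives
  f_x(x, y) = 1, f_y(x, y) = 2*y.
  f_x(P) = 1, f_y(P) = -6 (gradient nonzero, so P is smooth).
Step 3: tangent line at P: 1·(x − 3) + -6·(y − -3) = 0.
Expanding: x - 6*y - 21 = 0.


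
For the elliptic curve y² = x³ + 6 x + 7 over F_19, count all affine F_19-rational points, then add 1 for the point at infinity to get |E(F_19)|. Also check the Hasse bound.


Affine points = {(0, 8), (0, 11), (4, 0), (8, 4), (8, 15), (9, 7), (9, 12), (11, 6), (11, 13), (14, 2), (14, 17), (16, 0), (17, 5), (17, 14), (18, 0)}; affine count = 15; |E(F_19)| = 16.

Discriminant check: Δ ∝ 4a³ + 27b² = 4·6³ + 27·7² = 4·216 + 27·49 ≡ 2 (mod 19). Nonzero ⇒ E is nonsingular.
For each x ∈ F_19, compute rhs = x³ + 6·x + 7 mod 19, then count y ∈ F_19 with y² ≡ rhs.
  x = 0: rhs = 7, matching y values: 8, 11 (2 points).
  x = 1: rhs = 14, matching y values: none (0 points).
  x = 2: rhs = 8, matching y values: none (0 points).
  x = 3: rhs = 14, matching y values: none (0 points).
  x = 4: rhs = 0, matching y values: 0 (1 points).
  x = 5: rhs = 10, matching y values: none (0 points).
  x = 6: rhs = 12, matching y values: none (0 points).
  x = 7: rhs = 12, matching y values: none (0 points).
  x = 8: rhs = 16, matching y values: 4, 15 (2 points).
  x = 9: rhs = 11, matching y values: 7, 12 (2 points).
  x = 10: rhs = 3, matching y values: none (0 points).
  x = 11: rhs = 17, matching y values: 6, 13 (2 points).
  x = 12: rhs = 2, matching y values: none (0 points).
  x = 13: rhs = 2, matching y values: none (0 points).
  x = 14: rhs = 4, matching y values: 2, 17 (2 points).
  x = 15: rhs = 14, matching y values: none (0 points).
  x = 16: rhs = 0, matching y values: 0 (1 points).
  x = 17: rhs = 6, matching y values: 5, 14 (2 points).
  x = 18: rhs = 0, matching y values: 0 (1 points).
Total affine count: 15.
Full point count |E(F_19)| = 15 + 1 = 16.
Hasse bound: |16 − (19+1)| = |-4| = 4 ≤ 2√19 ≈ 8.7178 ✓.


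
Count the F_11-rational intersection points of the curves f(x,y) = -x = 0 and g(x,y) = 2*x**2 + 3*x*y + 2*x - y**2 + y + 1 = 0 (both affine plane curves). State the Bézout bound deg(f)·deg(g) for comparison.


Common zeros: {(0, 4), (0, 8)}; count = 2; Bézout bound = 2.

deg(f) = 1, deg(g) = 2, so Bézout bound = 2.
Scan x ∈ F_11. For each x, list the y ∈ F_11 with f(x, y) ≡ 0 and those with g(x, y) ≡ 0 (mod 11); the common zeros in that column are the intersection.
  x = 0: f ≡ 0 at y ∈ {0, 1, 2, 3, 4, 5, 6, 7, 8, 9, 10}; g ≡ 0 at y ∈ {4, 8}; common: {4, 8}.
  x = 1: f ≡ 0 at y ∈ ∅; g ≡ 0 at y ∈ {5, 10}; common: ∅.
  x = 2: f ≡ 0 at y ∈ ∅; g ≡ 0 at y ∈ ∅; common: ∅.
  x = 3: f ≡ 0 at y ∈ ∅; g ≡ 0 at y ∈ ∅; common: ∅.
  x = 4: f ≡ 0 at y ∈ ∅; g ≡ 0 at y ∈ {4, 9}; common: ∅.
  x = 5: f ≡ 0 at y ∈ ∅; g ≡ 0 at y ∈ {6, 10}; common: ∅.
  x = 6: f ≡ 0 at y ∈ ∅; g ≡ 0 at y ∈ ∅; common: ∅.
  x = 7: f ≡ 0 at y ∈ ∅; g ≡ 0 at y ∈ {5, 6}; common: ∅.
  x = 8: f ≡ 0 at y ∈ ∅; g ≡ 0 at y ∈ ∅; common: ∅.
  x = 9: f ≡ 0 at y ∈ ∅; g ≡ 0 at y ∈ {8, 9}; common: ∅.
  x = 10: f ≡ 0 at y ∈ ∅; g ≡ 0 at y ∈ ∅; common: ∅.
Collecting: common zeros = {(0, 4), (0, 8)}, so the count is 2.
Comparison with the Bézout bound: 2 ≤ 2 = deg(f)·deg(g), as expected for curves with no common component (the bound is attained).


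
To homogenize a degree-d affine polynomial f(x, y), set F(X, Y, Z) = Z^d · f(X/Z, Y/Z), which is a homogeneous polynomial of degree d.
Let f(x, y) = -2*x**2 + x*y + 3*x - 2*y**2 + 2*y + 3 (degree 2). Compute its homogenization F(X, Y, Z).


F(X, Y, Z) = -2*X**2 + X*Y + 3*X*Z - 2*Y**2 + 2*Y*Z + 3*Z**2

deg(f) = 2.
Substitute x = X/Z, y = Y/Z into f, then multiply by Z^2.
  monomial -2·x^2·y^0 ↦ -2·X^2·Y^0·Z^0.
  monomial 1·x^1·y^1 ↦ 1·X^1·Y^1·Z^0.
  monomial 3·x^1·y^0 ↦ 3·X^1·Y^0·Z^1.
  monomial -2·x^0·y^2 ↦ -2·X^0·Y^2·Z^0.
  monomial 2·x^0·y^1 ↦ 2·X^0·Y^1·Z^1.
  monomial 3·x^0·y^0 ↦ 3·X^0·Y^0·Z^2.
Collecting: F(X, Y, Z) = -2*X**2 + X*Y + 3*X*Z - 2*Y**2 + 2*Y*Z + 3*Z**2.


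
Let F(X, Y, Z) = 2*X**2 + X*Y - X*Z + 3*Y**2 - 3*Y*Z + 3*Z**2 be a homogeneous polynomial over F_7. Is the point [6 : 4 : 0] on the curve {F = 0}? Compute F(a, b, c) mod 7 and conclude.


F(6,4,0) ≡ 4 (mod 7); P is NOT on the curve.

Evaluate F(6, 4, 0) term-by-term (mod 7).
  2*X**2 ↦ 2·36·1·1 = 72
  X*Y ↦ 1·6·4·1 = 24
  -X*Z ↦ -1·6·1·0 = 0
  3*Y**2 ↦ 3·1·16·1 = 48
  -3*Y*Z ↦ -3·1·4·0 = 0
  3*Z**2 ↦ 3·1·1·0 = 0
Sum: F(6, 4, 0) = (72) + (24) + (0) + (48) + (0) + (0) = 144.
Reducing mod 7: 144 ≡ 4 (mod 7).
Since F(a, b, c) ≡ 4 ≠ 0 (mod 7), P does NOT lie on the curve.


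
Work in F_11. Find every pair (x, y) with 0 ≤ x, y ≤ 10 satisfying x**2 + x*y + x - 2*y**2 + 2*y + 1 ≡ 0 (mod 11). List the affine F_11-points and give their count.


Affine F_11-points: {(0, 3), (0, 9), (1, 9), (5, 10), (6, 5), (6, 10), (7, 3), (7, 7), (10, 1), (10, 5)}; count = 10.

For each of the 121 pairs (x, y) ∈ F_11², evaluate f(x, y) mod 11. Record the zeros.
  x = 0: [0↦1, 1↦1, 2↦8, 3↦0, 4↦10, 5↦5, 6↦7, 7↦5, 8↦10, 9↦0, 10↦8]  zeros at y ∈ {3, 9}
  x = 1: [0↦3, 1↦4, 2↦1, 3↦5, 4↦5, 5↦1, 6↦4, 7↦3, 8↦9, 9↦0, 10↦9]  zeros at y ∈ {9}
  x = 2: [0↦7, 1↦9, 2↦7, 3↦1, 4↦2, 5↦10, 6↦3, 7↦3, 8↦10, 9↦2, 10↦1]  zeros at y ∈ ∅
  x = 3: [0↦2, 1↦5, 2↦4, 3↦10, 4↦1, 5↦10, 6↦4, 7↦5, 8↦2, 9↦6, 10↦6]  zeros at y ∈ ∅
  x = 4: [0↦10, 1↦3, 2↦3, 3↦10, 4↦2, 5↦1, 6↦7, 7↦9, 8↦7, 9↦1, 10↦2]  zeros at y ∈ ∅
  x = 5: [0↦9, 1↦3, 2↦4, 3↦1, 4↦5, 5↦5, 6↦1, 7↦4, 8↦3, 9↦9, 10↦0]  zeros at y ∈ {10}
  x = 6: [0↦10, 1↦5, 2↦7, 3↦5, 4↦10, 5↦0, 6↦8, 7↦1, 8↦1, 9↦8, 10↦0]  zeros at y ∈ {5, 10}
  x = 7: [0↦2, 1↦9, 2↦1, 3↦0, 4↦6, 5↦8, 6↦6, 7↦0, 8↦1, 9↦9, 10↦2]  zeros at y ∈ {3, 7}
  x = 8: [0↦7, 1↦4, 2↦8, 3↦8, 4↦4, 5↦7, 6↦6, 7↦1, 8↦3, 9↦1, 10↦6]  zeros at y ∈ ∅
  x = 9: [0↦3, 1↦1, 2↦6, 3↦7, 4↦4, 5↦8, 6↦8, 7↦4, 8↦7, 9↦6, 10↦1]  zeros at y ∈ ∅
  x = 10: [0↦1, 1↦0, 2↦6, 3↦8, 4↦6, 5↦0, 6↦1, 7↦9, 8↦2, 9↦2, 10↦9]  zeros at y ∈ {1, 5}
Collecting zeros: affine points = {(0, 3), (0, 9), (1, 9), (5, 10), (6, 5), (6, 10), (7, 3), (7, 7), (10, 1), (10, 5)}.
Total count |C(F_11)_aff| = 10.


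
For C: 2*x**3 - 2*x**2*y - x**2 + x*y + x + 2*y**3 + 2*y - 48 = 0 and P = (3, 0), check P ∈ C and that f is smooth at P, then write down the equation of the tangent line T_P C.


Tangent line at P: 49*x - 13*y - 147 = 0.

Step 1: f(3, 0) = 0, so P lies on C.
Step 2: partial derivatives
  f_x(x, y) = 6*x**2 - 4*x*y - 2*x + y + 1, f_y(x, y) = -2*x**2 + x + 6*y**2 + 2.
  f_x(P) = 49, f_y(P) = -13 (gradient nonzero, so P is smooth).
Step 3: tangent line at P: 49·(x − 3) + -13·(y − 0) = 0.
Expanding: 49*x - 13*y - 147 = 0.


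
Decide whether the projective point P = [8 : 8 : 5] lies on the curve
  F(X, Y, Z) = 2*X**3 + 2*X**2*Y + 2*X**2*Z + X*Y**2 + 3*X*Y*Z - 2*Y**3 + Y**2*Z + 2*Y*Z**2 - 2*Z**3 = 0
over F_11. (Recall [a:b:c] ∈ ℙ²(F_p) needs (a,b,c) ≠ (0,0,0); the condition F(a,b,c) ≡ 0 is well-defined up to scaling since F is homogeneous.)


F(8,8,5) ≡ 9 (mod 11); P is NOT on the curve.

Evaluate F(8, 8, 5) term-by-term (mod 11).
  2*X**3 ↦ 2·512·1·1 = 1024
  2*X**2*Y ↦ 2·64·8·1 = 1024
  2*X**2*Z ↦ 2·64·1·5 = 640
  X*Y**2 ↦ 1·8·64·1 = 512
  3*X*Y*Z ↦ 3·8·8·5 = 960
  -2*Y**3 ↦ -2·1·512·1 = -1024
  Y**2*Z ↦ 1·1·64·5 = 320
  2*Y*Z**2 ↦ 2·1·8·25 = 400
  -2*Z**3 ↦ -2·1·1·125 = -250
Sum: F(8, 8, 5) = (1024) + (1024) + (640) + (512) + (960) + (-1024) + (320) + (400) + (-250) = 3606.
Reducing mod 11: 3606 ≡ 9 (mod 11).
Since F(a, b, c) ≡ 9 ≠ 0 (mod 11), P does NOT lie on the curve.


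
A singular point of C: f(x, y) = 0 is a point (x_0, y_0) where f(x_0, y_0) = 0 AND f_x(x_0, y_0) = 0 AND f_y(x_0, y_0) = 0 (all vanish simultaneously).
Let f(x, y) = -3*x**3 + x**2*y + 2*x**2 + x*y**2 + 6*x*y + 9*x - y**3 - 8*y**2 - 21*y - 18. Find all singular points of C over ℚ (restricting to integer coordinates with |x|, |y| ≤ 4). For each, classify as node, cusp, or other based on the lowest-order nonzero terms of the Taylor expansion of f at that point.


Singular points: {(0, -3)}; classification: node.

Compute partial derivatives:
  f_x = -9*x**2 + 2*x*y + 4*x + y**2 + 6*y + 9.
  f_y = x**2 + 2*x*y + 6*x - 3*y**2 - 16*y - 21.
Scan x_0 ∈ {−4, ..., 4}. For each x_0, f_y(x_0, y) is a polynomial in y; find its integer roots y ∈ {−4, ..., 4}, then test f_x and f at those candidates.
  x = -4: f_y(-4, y) = -3*y**2 - 24*y - 29; no integer root y with |y| ≤ 4.
  x = -3: f_y(-3, y) = -3*y**2 - 22*y - 30; no integer root y with |y| ≤ 4.
  x = -2: f_y(-2, y) = -3*y**2 - 20*y - 29; no integer root y with |y| ≤ 4.
  x = -1: f_y(-1, y) = -3*y**2 - 18*y - 26; no integer root y with |y| ≤ 4.
  x = 0: f_y(0, y) = -3*y**2 - 16*y - 21; vanishes at y ∈ {-3}. (0, -3): f_x = 0, f = 0 — SINGULAR.
  x = 1: f_y(1, y) = -3*y**2 - 14*y - 14; no integer root y with |y| ≤ 4.
  x = 2: f_y(2, y) = -3*y**2 - 12*y - 5; no integer root y with |y| ≤ 4.
  x = 3: f_y(3, y) = -3*y**2 - 10*y + 6; no integer root y with |y| ≤ 4.
  x = 4: f_y(4, y) = -3*y**2 - 8*y + 19; no integer root y with |y| ≤ 4.
Only singular point on the grid: (0, -3).
Classify: substitute x = 0 + u, y = -3 + v and expand: f = -3*u**3 + u**2*v - u**2 + u*v**2 - v**3 + v**2.
No constant or linear terms (consistent with a singular point). Quadratic part: -u**2 + v**2. Cubic part: -3*u**3 + u**2*v + u*v**2 - v**3.
The quadratic part v**2 - u**2 = (v − u)(v + u) splits into two distinct linear factors, so there are two distinct tangent lines y − -3 = ±(x − 0) — this is a node (ordinary double point).
Classification: node.


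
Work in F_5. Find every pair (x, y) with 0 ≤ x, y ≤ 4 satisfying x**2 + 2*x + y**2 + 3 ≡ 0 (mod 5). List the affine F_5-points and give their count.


Affine F_5-points: {(1, 2), (1, 3), (2, 2), (2, 3)}; count = 4.

For each of the 25 pairs (x, y) ∈ F_5², evaluate f(x, y) mod 5. Record the zeros.
  x = 0: [0↦3, 1↦4, 2↦2, 3↦2, 4↦4]  zeros at y ∈ ∅
  x = 1: [0↦1, 1↦2, 2↦0, 3↦0, 4↦2]  zeros at y ∈ {2, 3}
  x = 2: [0↦1, 1↦2, 2↦0, 3↦0, 4↦2]  zeros at y ∈ {2, 3}
  x = 3: [0↦3, 1↦4, 2↦2, 3↦2, 4↦4]  zeros at y ∈ ∅
  x = 4: [0↦2, 1↦3, 2↦1, 3↦1, 4↦3]  zeros at y ∈ ∅
Collecting zeros: affine points = {(1, 2), (1, 3), (2, 2), (2, 3)}.
Total count |C(F_5)_aff| = 4.


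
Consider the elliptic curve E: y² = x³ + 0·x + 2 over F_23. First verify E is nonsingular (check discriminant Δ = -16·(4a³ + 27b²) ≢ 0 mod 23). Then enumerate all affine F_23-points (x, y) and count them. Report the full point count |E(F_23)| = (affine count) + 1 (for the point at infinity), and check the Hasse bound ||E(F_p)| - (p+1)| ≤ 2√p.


Affine points = {(0, 5), (0, 18), (1, 7), (1, 16), (3, 11), (3, 12), (5, 9), (5, 14), (7, 0), (8, 10), (8, 13), (9, 8), (9, 15), (10, 6), (10, 17), (14, 3), (14, 20), (16, 2), (16, 21), (17, 4), (17, 19), (22, 1), (22, 22)}; affine count = 23; |E(F_23)| = 24.

Discriminant check: Δ ∝ 4a³ + 27b² = 4·0³ + 27·2² = 4·0 + 27·4 ≡ 16 (mod 23). Nonzero ⇒ E is nonsingular.
For each x ∈ F_23, compute rhs = x³ + 0·x + 2 mod 23, then count y ∈ F_23 with y² ≡ rhs.
  x = 0: rhs = 2, matching y values: 5, 18 (2 points).
  x = 1: rhs = 3, matching y values: 7, 16 (2 points).
  x = 2: rhs = 10, matching y values: none (0 points).
  x = 3: rhs = 6, matching y values: 11, 12 (2 points).
  x = 4: rhs = 20, matching y values: none (0 points).
  x = 5: rhs = 12, matching y values: 9, 14 (2 points).
  x = 6: rhs = 11, matching y values: none (0 points).
  x = 7: rhs = 0, matching y values: 0 (1 points).
  x = 8: rhs = 8, matching y values: 10, 13 (2 points).
  x = 9: rhs = 18, matching y values: 8, 15 (2 points).
  x = 10: rhs = 13, matching y values: 6, 17 (2 points).
  x = 11: rhs = 22, matching y values: none (0 points).
  x = 12: rhs = 5, matching y values: none (0 points).
  x = 13: rhs = 14, matching y values: none (0 points).
  x = 14: rhs = 9, matching y values: 3, 20 (2 points).
  x = 15: rhs = 19, matching y values: none (0 points).
  x = 16: rhs = 4, matching y values: 2, 21 (2 points).
  x = 17: rhs = 16, matching y values: 4, 19 (2 points).
  x = 18: rhs = 15, matching y values: none (0 points).
  x = 19: rhs = 7, matching y values: none (0 points).
  x = 20: rhs = 21, matching y values: none (0 points).
  x = 21: rhs = 17, matching y values: none (0 points).
  x = 22: rhs = 1, matching y values: 1, 22 (2 points).
Total affine count: 23.
Full point count |E(F_23)| = 23 + 1 = 24.
Hasse bound: |24 − (23+1)| = |0| = 0 ≤ 2√23 ≈ 9.5917 ✓.
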